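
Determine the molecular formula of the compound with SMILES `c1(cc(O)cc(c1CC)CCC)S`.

C11H16OS

Heavy atoms from the SMILES: 11 C, 1 O, 1 S.
Implicit hydrogens by atom environment:
  4 × C (aromatic): no H
  3 × C: 2 H each → 6
  2 × C: 3 H each → 6
  2 × C (aromatic): 1 H each → 2
  1 × O: 1 H
  1 × S: 1 H
  Total hydrogens = 16.
Molecular formula: C11H16OS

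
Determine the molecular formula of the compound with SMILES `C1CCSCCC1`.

Heavy atoms from the SMILES: 6 C, 1 S.
Implicit hydrogens by atom environment:
  6 × C: 2 H each → 12
  1 × S: no H
  Total hydrogens = 12.
Molecular formula: C6H12S

C6H12S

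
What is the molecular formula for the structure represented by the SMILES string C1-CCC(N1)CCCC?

Heavy atoms from the SMILES: 8 C, 1 N.
Implicit hydrogens by atom environment:
  6 × C: 2 H each → 12
  1 × C: 3 H
  1 × C: 1 H
  1 × N: 1 H
  Total hydrogens = 17.
Molecular formula: C8H17N

C8H17N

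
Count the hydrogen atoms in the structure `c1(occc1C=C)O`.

Hydrogens are implicit in SMILES; fill each atom to its normal valence:
  2 × C (aromatic): 1 H each → 2
  2 × C (aromatic): no H
  1 × C: 2 H
  1 × C: 1 H
  1 × O: 1 H
  1 × O (aromatic): no H
  Total hydrogens = 6.

6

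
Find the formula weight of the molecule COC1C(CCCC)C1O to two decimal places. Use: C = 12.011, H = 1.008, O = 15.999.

Molecular formula: C8H16O2.
M = 8×12.011 + 16×1.008 + 2×15.999 = 144.21 g/mol.

144.21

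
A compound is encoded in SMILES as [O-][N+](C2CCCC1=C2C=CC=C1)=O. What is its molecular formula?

C10H11NO2

Heavy atoms from the SMILES: 10 C, 1 N, 2 O.
Implicit hydrogens by atom environment:
  4 × C (aromatic): 1 H each → 4
  3 × C: 2 H each → 6
  2 × C (aromatic): no H
  1 × C: 1 H
  1 × N (charge +1): no H
  1 × O: no H
  1 × O (charge -1): no H
  Total hydrogens = 11.
Molecular formula: C10H11NO2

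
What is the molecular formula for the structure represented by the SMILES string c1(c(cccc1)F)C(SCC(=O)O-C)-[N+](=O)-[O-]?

C10H10FNO4S

Heavy atoms from the SMILES: 10 C, 1 F, 1 N, 4 O, 1 S.
Implicit hydrogens by atom environment:
  4 × C (aromatic): 1 H each → 4
  3 × O: no H
  2 × C (aromatic): no H
  1 × C: 3 H
  1 × C: 2 H
  1 × C: 1 H
  1 × C: no H
  1 × F: no H
  1 × N (charge +1): no H
  1 × O (charge -1): no H
  1 × S: no H
  Total hydrogens = 10.
Molecular formula: C10H10FNO4S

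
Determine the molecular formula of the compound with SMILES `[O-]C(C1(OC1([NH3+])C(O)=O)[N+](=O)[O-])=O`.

Heavy atoms from the SMILES: 4 C, 2 N, 7 O.
Implicit hydrogens by atom environment:
  4 × C: no H
  4 × O: no H
  2 × O (charge -1): no H
  1 × N (charge +1): 3 H
  1 × N (charge +1): no H
  1 × O: 1 H
  Total hydrogens = 4.
Molecular formula: C4H4N2O7

C4H4N2O7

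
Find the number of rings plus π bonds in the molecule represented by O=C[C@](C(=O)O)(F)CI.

Molecular formula from the SMILES: C4H4FIO3.
DoU = (2C + 2 + N − H − X)/2 = (2·4 + 2 + 0 − 4 − 2)/2 = 4/2 = 2.
(Structurally: 0 ring(s) + 2 π bond(s) = 2.)

2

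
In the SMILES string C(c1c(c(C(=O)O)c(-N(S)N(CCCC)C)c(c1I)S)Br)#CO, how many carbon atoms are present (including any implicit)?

The symbol for carbon appears 14 times in the SMILES. Lowercase c denotes aromatic carbon and counts toward C.

14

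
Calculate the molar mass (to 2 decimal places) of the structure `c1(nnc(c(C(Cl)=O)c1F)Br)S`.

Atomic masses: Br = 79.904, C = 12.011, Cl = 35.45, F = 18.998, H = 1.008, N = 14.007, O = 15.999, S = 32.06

271.49

Molecular formula: C5HBrClFN2OS.
M = 1×79.904 + 5×12.011 + 1×35.45 + 1×18.998 + 1×1.008 + 2×14.007 + 1×15.999 + 1×32.06 = 271.49 g/mol.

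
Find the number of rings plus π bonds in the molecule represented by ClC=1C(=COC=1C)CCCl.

Molecular formula from the SMILES: C7H8Cl2O.
DoU = (2C + 2 + N − H − X)/2 = (2·7 + 2 + 0 − 8 − 2)/2 = 6/2 = 3.
(Structurally: 1 ring(s) + 2 π bond(s) = 3.)

3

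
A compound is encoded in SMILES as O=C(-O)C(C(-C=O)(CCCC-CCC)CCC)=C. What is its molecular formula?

C15H26O3

Heavy atoms from the SMILES: 15 C, 3 O.
Implicit hydrogens by atom environment:
  9 × C: 2 H each → 18
  3 × C: no H
  2 × C: 3 H each → 6
  2 × O: no H
  1 × C: 1 H
  1 × O: 1 H
  Total hydrogens = 26.
Molecular formula: C15H26O3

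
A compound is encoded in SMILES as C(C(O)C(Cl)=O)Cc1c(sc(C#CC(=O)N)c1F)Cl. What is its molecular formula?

C11H8Cl2FNO3S

Heavy atoms from the SMILES: 11 C, 2 Cl, 1 F, 1 N, 3 O, 1 S.
Implicit hydrogens by atom environment:
  4 × C (aromatic): no H
  4 × C: no H
  2 × C: 2 H each → 4
  2 × Cl: no H
  2 × O: no H
  1 × C: 1 H
  1 × F: no H
  1 × N: 2 H
  1 × O: 1 H
  1 × S (aromatic): no H
  Total hydrogens = 8.
Molecular formula: C11H8Cl2FNO3S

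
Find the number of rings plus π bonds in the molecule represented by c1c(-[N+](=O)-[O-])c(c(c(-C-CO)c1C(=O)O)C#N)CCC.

Molecular formula from the SMILES: C13H14N2O5.
DoU = (2C + 2 + N − H − X)/2 = (2·13 + 2 + 2 − 14 − 0)/2 = 16/2 = 8.
(Structurally: 1 ring(s) + 7 π bond(s) = 8.)

8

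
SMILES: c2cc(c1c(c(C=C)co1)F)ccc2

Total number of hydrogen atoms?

9

Hydrogens are implicit in SMILES; fill each atom to its normal valence:
  6 × C (aromatic): 1 H each → 6
  4 × C (aromatic): no H
  1 × C: 2 H
  1 × C: 1 H
  1 × F: no H
  1 × O (aromatic): no H
  Total hydrogens = 9.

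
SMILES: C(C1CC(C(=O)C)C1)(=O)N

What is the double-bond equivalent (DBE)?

Molecular formula from the SMILES: C7H11NO2.
DoU = (2C + 2 + N − H − X)/2 = (2·7 + 2 + 1 − 11 − 0)/2 = 6/2 = 3.
(Structurally: 1 ring(s) + 2 π bond(s) = 3.)

3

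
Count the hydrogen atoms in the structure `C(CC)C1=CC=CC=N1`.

Hydrogens are implicit in SMILES; fill each atom to its normal valence:
  4 × C (aromatic): 1 H each → 4
  2 × C: 2 H each → 4
  1 × C: 3 H
  1 × C (aromatic): no H
  1 × N (aromatic): no H
  Total hydrogens = 11.

11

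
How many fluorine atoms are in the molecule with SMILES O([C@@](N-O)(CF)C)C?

1

The symbol for fluorine appears 1 time in the SMILES.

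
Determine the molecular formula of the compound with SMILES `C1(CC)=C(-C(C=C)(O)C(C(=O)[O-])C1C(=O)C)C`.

Heavy atoms from the SMILES: 13 C, 4 O.
Implicit hydrogens by atom environment:
  5 × C: no H
  3 × C: 3 H each → 9
  3 × C: 1 H each → 3
  2 × C: 2 H each → 4
  2 × O: no H
  1 × O: 1 H
  1 × O (charge -1): no H
  Total hydrogens = 17.
Net charge -1.
Molecular formula: C13H17O4-

C13H17O4-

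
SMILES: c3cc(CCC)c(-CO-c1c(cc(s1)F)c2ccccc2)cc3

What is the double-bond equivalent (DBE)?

Molecular formula from the SMILES: C20H19FOS.
DoU = (2C + 2 + N − H − X)/2 = (2·20 + 2 + 0 − 19 − 1)/2 = 22/2 = 11.
(Structurally: 3 ring(s) + 8 π bond(s) = 11.)

11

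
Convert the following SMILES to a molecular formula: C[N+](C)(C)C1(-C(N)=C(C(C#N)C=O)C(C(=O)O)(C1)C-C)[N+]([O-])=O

Heavy atoms from the SMILES: 14 C, 4 N, 5 O.
Implicit hydrogens by atom environment:
  6 × C: no H
  4 × C: 3 H each → 12
  3 × O: no H
  2 × C: 2 H each → 4
  2 × C: 1 H each → 2
  2 × N (charge +1): no H
  1 × N: 2 H
  1 × N: no H
  1 × O: 1 H
  1 × O (charge -1): no H
  Total hydrogens = 21.
Net charge +1.
Molecular formula: C14H21N4O5+

C14H21N4O5+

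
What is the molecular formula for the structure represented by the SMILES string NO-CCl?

CH4ClNO

Heavy atoms from the SMILES: 1 C, 1 Cl, 1 N, 1 O.
Implicit hydrogens by atom environment:
  1 × C: 2 H
  1 × Cl: no H
  1 × N: 2 H
  1 × O: no H
  Total hydrogens = 4.
Molecular formula: CH4ClNO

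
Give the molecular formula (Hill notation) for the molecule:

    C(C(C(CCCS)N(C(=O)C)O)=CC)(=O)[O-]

Heavy atoms from the SMILES: 10 C, 1 N, 4 O, 1 S.
Implicit hydrogens by atom environment:
  3 × C: 2 H each → 6
  3 × C: no H
  2 × C: 3 H each → 6
  2 × C: 1 H each → 2
  2 × O: no H
  1 × N: no H
  1 × O: 1 H
  1 × O (charge -1): no H
  1 × S: 1 H
  Total hydrogens = 16.
Net charge -1.
Molecular formula: C10H16NO4S-

C10H16NO4S-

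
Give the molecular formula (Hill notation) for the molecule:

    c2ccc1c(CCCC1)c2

C10H12

Heavy atoms from the SMILES: 10 C.
Implicit hydrogens by atom environment:
  4 × C: 2 H each → 8
  4 × C (aromatic): 1 H each → 4
  2 × C (aromatic): no H
  Total hydrogens = 12.
Molecular formula: C10H12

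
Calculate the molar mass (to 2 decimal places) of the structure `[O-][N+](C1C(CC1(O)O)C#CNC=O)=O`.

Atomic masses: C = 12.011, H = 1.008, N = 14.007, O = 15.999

Molecular formula: C7H8N2O5.
M = 7×12.011 + 8×1.008 + 2×14.007 + 5×15.999 = 200.15 g/mol.

200.15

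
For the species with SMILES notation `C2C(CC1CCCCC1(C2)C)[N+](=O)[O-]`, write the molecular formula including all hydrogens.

C11H19NO2

Heavy atoms from the SMILES: 11 C, 1 N, 2 O.
Implicit hydrogens by atom environment:
  7 × C: 2 H each → 14
  2 × C: 1 H each → 2
  1 × C: 3 H
  1 × C: no H
  1 × N (charge +1): no H
  1 × O: no H
  1 × O (charge -1): no H
  Total hydrogens = 19.
Molecular formula: C11H19NO2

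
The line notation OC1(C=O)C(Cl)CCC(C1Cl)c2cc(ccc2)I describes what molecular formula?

C13H13Cl2IO2

Heavy atoms from the SMILES: 13 C, 2 Cl, 1 I, 2 O.
Implicit hydrogens by atom environment:
  4 × C: 1 H each → 4
  4 × C (aromatic): 1 H each → 4
  2 × C: 2 H each → 4
  2 × C (aromatic): no H
  2 × Cl: no H
  1 × C: no H
  1 × I: no H
  1 × O: 1 H
  1 × O: no H
  Total hydrogens = 13.
Molecular formula: C13H13Cl2IO2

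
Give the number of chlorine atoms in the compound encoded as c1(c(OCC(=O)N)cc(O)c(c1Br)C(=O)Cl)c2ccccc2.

1

The symbol for chlorine appears 1 time in the SMILES.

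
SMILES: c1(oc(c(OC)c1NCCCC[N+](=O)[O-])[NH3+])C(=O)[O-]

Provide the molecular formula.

C10H15N3O6

Heavy atoms from the SMILES: 10 C, 3 N, 6 O.
Implicit hydrogens by atom environment:
  4 × C: 2 H each → 8
  4 × C (aromatic): no H
  3 × O: no H
  2 × O (charge -1): no H
  1 × C: 3 H
  1 × C: no H
  1 × N (charge +1): 3 H
  1 × N: 1 H
  1 × N (charge +1): no H
  1 × O (aromatic): no H
  Total hydrogens = 15.
Molecular formula: C10H15N3O6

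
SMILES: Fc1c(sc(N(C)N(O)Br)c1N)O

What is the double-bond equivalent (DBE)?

3

Molecular formula from the SMILES: C5H7BrFN3O2S.
DoU = (2C + 2 + N − H − X)/2 = (2·5 + 2 + 3 − 7 − 2)/2 = 6/2 = 3.
(Structurally: 1 ring(s) + 2 π bond(s) = 3.)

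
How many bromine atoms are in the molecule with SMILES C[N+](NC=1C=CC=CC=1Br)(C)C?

1

The symbol for bromine appears 1 time in the SMILES.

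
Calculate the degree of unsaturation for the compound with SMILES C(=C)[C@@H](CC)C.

1

Molecular formula from the SMILES: C6H12.
DoU = (2C + 2 + N − H − X)/2 = (2·6 + 2 + 0 − 12 − 0)/2 = 2/2 = 1.
(Structurally: 0 ring(s) + 1 π bond(s) = 1.)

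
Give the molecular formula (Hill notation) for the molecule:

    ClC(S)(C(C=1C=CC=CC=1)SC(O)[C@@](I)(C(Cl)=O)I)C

C12H12Cl2I2O2S2

Heavy atoms from the SMILES: 12 C, 2 Cl, 2 I, 2 O, 2 S.
Implicit hydrogens by atom environment:
  5 × C (aromatic): 1 H each → 5
  3 × C: no H
  2 × C: 1 H each → 2
  2 × Cl: no H
  2 × I: no H
  1 × C: 3 H
  1 × C (aromatic): no H
  1 × O: 1 H
  1 × O: no H
  1 × S: 1 H
  1 × S: no H
  Total hydrogens = 12.
Molecular formula: C12H12Cl2I2O2S2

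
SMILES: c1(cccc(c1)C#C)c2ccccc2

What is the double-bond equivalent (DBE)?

Molecular formula from the SMILES: C14H10.
DoU = (2C + 2 + N − H − X)/2 = (2·14 + 2 + 0 − 10 − 0)/2 = 20/2 = 10.
(Structurally: 2 ring(s) + 8 π bond(s) = 10.)

10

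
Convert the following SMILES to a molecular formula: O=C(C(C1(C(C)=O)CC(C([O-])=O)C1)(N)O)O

C9H12NO6-

Heavy atoms from the SMILES: 9 C, 1 N, 6 O.
Implicit hydrogens by atom environment:
  5 × C: no H
  3 × O: no H
  2 × C: 2 H each → 4
  2 × O: 1 H each → 2
  1 × C: 3 H
  1 × C: 1 H
  1 × N: 2 H
  1 × O (charge -1): no H
  Total hydrogens = 12.
Net charge -1.
Molecular formula: C9H12NO6-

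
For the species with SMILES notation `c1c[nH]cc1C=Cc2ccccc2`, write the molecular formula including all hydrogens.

Heavy atoms from the SMILES: 12 C, 1 N.
Implicit hydrogens by atom environment:
  8 × C (aromatic): 1 H each → 8
  2 × C: 1 H each → 2
  2 × C (aromatic): no H
  1 × N (aromatic): 1 H
  Total hydrogens = 11.
Molecular formula: C12H11N

C12H11N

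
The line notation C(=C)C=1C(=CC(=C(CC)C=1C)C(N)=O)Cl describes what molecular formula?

Heavy atoms from the SMILES: 12 C, 1 Cl, 1 N, 1 O.
Implicit hydrogens by atom environment:
  5 × C (aromatic): no H
  2 × C: 3 H each → 6
  2 × C: 2 H each → 4
  1 × C (aromatic): 1 H
  1 × C: 1 H
  1 × C: no H
  1 × Cl: no H
  1 × N: 2 H
  1 × O: no H
  Total hydrogens = 14.
Molecular formula: C12H14ClNO

C12H14ClNO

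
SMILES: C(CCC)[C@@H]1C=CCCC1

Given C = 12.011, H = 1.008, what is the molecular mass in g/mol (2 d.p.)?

Molecular formula: C10H18.
M = 10×12.011 + 18×1.008 = 138.25 g/mol.

138.25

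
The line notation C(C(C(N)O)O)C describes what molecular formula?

Heavy atoms from the SMILES: 4 C, 1 N, 2 O.
Implicit hydrogens by atom environment:
  2 × C: 1 H each → 2
  2 × O: 1 H each → 2
  1 × C: 3 H
  1 × C: 2 H
  1 × N: 2 H
  Total hydrogens = 11.
Molecular formula: C4H11NO2

C4H11NO2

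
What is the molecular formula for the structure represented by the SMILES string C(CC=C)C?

C5H10

Heavy atoms from the SMILES: 5 C.
Implicit hydrogens by atom environment:
  3 × C: 2 H each → 6
  1 × C: 3 H
  1 × C: 1 H
  Total hydrogens = 10.
Molecular formula: C5H10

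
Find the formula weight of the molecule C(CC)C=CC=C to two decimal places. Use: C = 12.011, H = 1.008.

96.17

Molecular formula: C7H12.
M = 7×12.011 + 12×1.008 = 96.17 g/mol.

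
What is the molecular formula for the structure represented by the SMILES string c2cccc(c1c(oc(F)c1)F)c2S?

Heavy atoms from the SMILES: 10 C, 2 F, 1 O, 1 S.
Implicit hydrogens by atom environment:
  5 × C (aromatic): 1 H each → 5
  5 × C (aromatic): no H
  2 × F: no H
  1 × O (aromatic): no H
  1 × S: 1 H
  Total hydrogens = 6.
Molecular formula: C10H6F2OS

C10H6F2OS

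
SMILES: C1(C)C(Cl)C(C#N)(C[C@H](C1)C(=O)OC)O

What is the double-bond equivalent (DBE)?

Molecular formula from the SMILES: C10H14ClNO3.
DoU = (2C + 2 + N − H − X)/2 = (2·10 + 2 + 1 − 14 − 1)/2 = 8/2 = 4.
(Structurally: 1 ring(s) + 3 π bond(s) = 4.)

4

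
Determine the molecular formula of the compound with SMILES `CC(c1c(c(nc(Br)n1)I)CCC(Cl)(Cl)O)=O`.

Heavy atoms from the SMILES: 1 Br, 9 C, 2 Cl, 1 I, 2 N, 2 O.
Implicit hydrogens by atom environment:
  4 × C (aromatic): no H
  2 × C: 2 H each → 4
  2 × C: no H
  2 × Cl: no H
  2 × N (aromatic): no H
  1 × Br: no H
  1 × C: 3 H
  1 × I: no H
  1 × O: 1 H
  1 × O: no H
  Total hydrogens = 8.
Molecular formula: C9H8BrCl2IN2O2

C9H8BrCl2IN2O2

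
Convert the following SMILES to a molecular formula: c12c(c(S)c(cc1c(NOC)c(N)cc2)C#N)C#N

Heavy atoms from the SMILES: 13 C, 4 N, 1 O, 1 S.
Implicit hydrogens by atom environment:
  7 × C (aromatic): no H
  3 × C (aromatic): 1 H each → 3
  2 × C: no H
  2 × N: no H
  1 × C: 3 H
  1 × N: 2 H
  1 × N: 1 H
  1 × O: no H
  1 × S: 1 H
  Total hydrogens = 10.
Molecular formula: C13H10N4OS

C13H10N4OS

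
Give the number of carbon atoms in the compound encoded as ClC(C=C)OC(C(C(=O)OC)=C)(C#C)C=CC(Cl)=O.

The symbol for carbon appears 13 times in the SMILES. (Cl is a single chlorine, not C + l.)

13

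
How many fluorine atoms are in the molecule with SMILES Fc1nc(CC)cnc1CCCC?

The symbol for fluorine appears 1 time in the SMILES.

1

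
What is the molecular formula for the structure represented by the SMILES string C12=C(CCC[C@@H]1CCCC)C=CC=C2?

C14H20

Heavy atoms from the SMILES: 14 C.
Implicit hydrogens by atom environment:
  6 × C: 2 H each → 12
  4 × C (aromatic): 1 H each → 4
  2 × C (aromatic): no H
  1 × C: 3 H
  1 × C: 1 H
  Total hydrogens = 20.
Molecular formula: C14H20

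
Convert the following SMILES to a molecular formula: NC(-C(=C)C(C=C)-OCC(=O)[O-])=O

Heavy atoms from the SMILES: 8 C, 1 N, 4 O.
Implicit hydrogens by atom environment:
  3 × C: 2 H each → 6
  3 × C: no H
  3 × O: no H
  2 × C: 1 H each → 2
  1 × N: 2 H
  1 × O (charge -1): no H
  Total hydrogens = 10.
Net charge -1.
Molecular formula: C8H10NO4-

C8H10NO4-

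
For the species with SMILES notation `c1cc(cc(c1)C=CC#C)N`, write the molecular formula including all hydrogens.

C10H9N

Heavy atoms from the SMILES: 10 C, 1 N.
Implicit hydrogens by atom environment:
  4 × C (aromatic): 1 H each → 4
  3 × C: 1 H each → 3
  2 × C (aromatic): no H
  1 × C: no H
  1 × N: 2 H
  Total hydrogens = 9.
Molecular formula: C10H9N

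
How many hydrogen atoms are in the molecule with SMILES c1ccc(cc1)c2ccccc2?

10

Hydrogens are implicit in SMILES; fill each atom to its normal valence:
  10 × C (aromatic): 1 H each → 10
  2 × C (aromatic): no H
  Total hydrogens = 10.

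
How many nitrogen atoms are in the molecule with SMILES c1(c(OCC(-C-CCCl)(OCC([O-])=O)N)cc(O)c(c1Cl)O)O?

The symbol for nitrogen appears 1 time in the SMILES.

1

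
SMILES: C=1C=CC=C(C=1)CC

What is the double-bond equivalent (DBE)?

Molecular formula from the SMILES: C8H10.
DoU = (2C + 2 + N − H − X)/2 = (2·8 + 2 + 0 − 10 − 0)/2 = 8/2 = 4.
(Structurally: 1 ring(s) + 3 π bond(s) = 4.)

4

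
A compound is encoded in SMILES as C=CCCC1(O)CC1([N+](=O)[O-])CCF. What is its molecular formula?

C9H14FNO3

Heavy atoms from the SMILES: 9 C, 1 F, 1 N, 3 O.
Implicit hydrogens by atom environment:
  6 × C: 2 H each → 12
  2 × C: no H
  1 × C: 1 H
  1 × F: no H
  1 × N (charge +1): no H
  1 × O: 1 H
  1 × O: no H
  1 × O (charge -1): no H
  Total hydrogens = 14.
Molecular formula: C9H14FNO3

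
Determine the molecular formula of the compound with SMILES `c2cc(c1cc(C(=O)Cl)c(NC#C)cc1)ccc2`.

Heavy atoms from the SMILES: 15 C, 1 Cl, 1 N, 1 O.
Implicit hydrogens by atom environment:
  8 × C (aromatic): 1 H each → 8
  4 × C (aromatic): no H
  2 × C: no H
  1 × C: 1 H
  1 × Cl: no H
  1 × N: 1 H
  1 × O: no H
  Total hydrogens = 10.
Molecular formula: C15H10ClNO

C15H10ClNO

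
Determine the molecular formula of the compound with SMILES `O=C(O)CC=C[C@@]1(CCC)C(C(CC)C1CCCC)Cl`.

C17H29ClO2

Heavy atoms from the SMILES: 17 C, 1 Cl, 2 O.
Implicit hydrogens by atom environment:
  7 × C: 2 H each → 14
  5 × C: 1 H each → 5
  3 × C: 3 H each → 9
  2 × C: no H
  1 × Cl: no H
  1 × O: 1 H
  1 × O: no H
  Total hydrogens = 29.
Molecular formula: C17H29ClO2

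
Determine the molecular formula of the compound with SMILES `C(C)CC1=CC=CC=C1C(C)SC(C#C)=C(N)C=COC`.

C18H23NOS

Heavy atoms from the SMILES: 18 C, 1 N, 1 O, 1 S.
Implicit hydrogens by atom environment:
  4 × C: 1 H each → 4
  4 × C (aromatic): 1 H each → 4
  3 × C: 3 H each → 9
  3 × C: no H
  2 × C: 2 H each → 4
  2 × C (aromatic): no H
  1 × N: 2 H
  1 × O: no H
  1 × S: no H
  Total hydrogens = 23.
Molecular formula: C18H23NOS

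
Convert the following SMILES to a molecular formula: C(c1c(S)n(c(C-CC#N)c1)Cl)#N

C8H6ClN3S

Heavy atoms from the SMILES: 8 C, 1 Cl, 3 N, 1 S.
Implicit hydrogens by atom environment:
  3 × C (aromatic): no H
  2 × C: 2 H each → 4
  2 × C: no H
  2 × N: no H
  1 × C (aromatic): 1 H
  1 × Cl: no H
  1 × N (aromatic): no H
  1 × S: 1 H
  Total hydrogens = 6.
Molecular formula: C8H6ClN3S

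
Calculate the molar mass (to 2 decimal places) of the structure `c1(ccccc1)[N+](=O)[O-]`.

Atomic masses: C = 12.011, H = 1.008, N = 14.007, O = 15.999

Molecular formula: C6H5NO2.
M = 6×12.011 + 5×1.008 + 1×14.007 + 2×15.999 = 123.11 g/mol.

123.11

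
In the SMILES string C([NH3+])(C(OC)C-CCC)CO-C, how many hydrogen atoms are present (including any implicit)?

22

Hydrogens are implicit in SMILES; fill each atom to its normal valence:
  4 × C: 2 H each → 8
  3 × C: 3 H each → 9
  2 × C: 1 H each → 2
  2 × O: no H
  1 × N (charge +1): 3 H
  Total hydrogens = 22.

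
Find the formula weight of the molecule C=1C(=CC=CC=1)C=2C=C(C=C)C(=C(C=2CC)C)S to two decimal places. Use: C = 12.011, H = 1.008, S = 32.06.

Molecular formula: C17H18S.
M = 17×12.011 + 18×1.008 + 1×32.06 = 254.39 g/mol.

254.39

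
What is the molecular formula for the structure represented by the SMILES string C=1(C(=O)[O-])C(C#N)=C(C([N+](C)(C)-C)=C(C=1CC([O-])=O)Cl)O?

C13H12ClN2O5-

Heavy atoms from the SMILES: 13 C, 1 Cl, 2 N, 5 O.
Implicit hydrogens by atom environment:
  6 × C (aromatic): no H
  3 × C: 3 H each → 9
  3 × C: no H
  2 × O: no H
  2 × O (charge -1): no H
  1 × C: 2 H
  1 × Cl: no H
  1 × N: no H
  1 × N (charge +1): no H
  1 × O: 1 H
  Total hydrogens = 12.
Net charge -1.
Molecular formula: C13H12ClN2O5-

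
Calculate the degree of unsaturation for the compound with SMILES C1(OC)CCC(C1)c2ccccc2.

5

Molecular formula from the SMILES: C12H16O.
DoU = (2C + 2 + N − H − X)/2 = (2·12 + 2 + 0 − 16 − 0)/2 = 10/2 = 5.
(Structurally: 2 ring(s) + 3 π bond(s) = 5.)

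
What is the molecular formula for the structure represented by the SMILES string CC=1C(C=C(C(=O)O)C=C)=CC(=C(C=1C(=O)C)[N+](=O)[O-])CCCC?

Heavy atoms from the SMILES: 18 C, 1 N, 5 O.
Implicit hydrogens by atom environment:
  5 × C (aromatic): no H
  4 × C: 2 H each → 8
  3 × C: 3 H each → 9
  3 × C: no H
  3 × O: no H
  2 × C: 1 H each → 2
  1 × C (aromatic): 1 H
  1 × N (charge +1): no H
  1 × O: 1 H
  1 × O (charge -1): no H
  Total hydrogens = 21.
Molecular formula: C18H21NO5

C18H21NO5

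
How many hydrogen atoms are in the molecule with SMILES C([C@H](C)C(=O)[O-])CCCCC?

17

Hydrogens are implicit in SMILES; fill each atom to its normal valence:
  5 × C: 2 H each → 10
  2 × C: 3 H each → 6
  1 × C: 1 H
  1 × C: no H
  1 × O: no H
  1 × O (charge -1): no H
  Total hydrogens = 17.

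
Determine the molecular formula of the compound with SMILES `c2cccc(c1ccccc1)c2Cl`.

Heavy atoms from the SMILES: 12 C, 1 Cl.
Implicit hydrogens by atom environment:
  9 × C (aromatic): 1 H each → 9
  3 × C (aromatic): no H
  1 × Cl: no H
  Total hydrogens = 9.
Molecular formula: C12H9Cl

C12H9Cl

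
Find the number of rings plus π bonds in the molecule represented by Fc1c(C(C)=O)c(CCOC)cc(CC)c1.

Molecular formula from the SMILES: C13H17FO2.
DoU = (2C + 2 + N − H − X)/2 = (2·13 + 2 + 0 − 17 − 1)/2 = 10/2 = 5.
(Structurally: 1 ring(s) + 4 π bond(s) = 5.)

5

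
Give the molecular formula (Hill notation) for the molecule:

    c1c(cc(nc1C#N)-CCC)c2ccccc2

C15H14N2

Heavy atoms from the SMILES: 15 C, 2 N.
Implicit hydrogens by atom environment:
  7 × C (aromatic): 1 H each → 7
  4 × C (aromatic): no H
  2 × C: 2 H each → 4
  1 × C: 3 H
  1 × C: no H
  1 × N (aromatic): no H
  1 × N: no H
  Total hydrogens = 14.
Molecular formula: C15H14N2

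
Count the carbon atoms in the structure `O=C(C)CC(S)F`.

4

The symbol for carbon appears 4 times in the SMILES.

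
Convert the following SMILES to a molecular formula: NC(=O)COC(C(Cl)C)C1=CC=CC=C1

Heavy atoms from the SMILES: 11 C, 1 Cl, 1 N, 2 O.
Implicit hydrogens by atom environment:
  5 × C (aromatic): 1 H each → 5
  2 × C: 1 H each → 2
  2 × O: no H
  1 × C: 3 H
  1 × C: 2 H
  1 × C: no H
  1 × C (aromatic): no H
  1 × Cl: no H
  1 × N: 2 H
  Total hydrogens = 14.
Molecular formula: C11H14ClNO2

C11H14ClNO2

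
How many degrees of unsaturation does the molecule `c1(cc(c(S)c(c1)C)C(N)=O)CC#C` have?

7

Molecular formula from the SMILES: C11H11NOS.
DoU = (2C + 2 + N − H − X)/2 = (2·11 + 2 + 1 − 11 − 0)/2 = 14/2 = 7.
(Structurally: 1 ring(s) + 6 π bond(s) = 7.)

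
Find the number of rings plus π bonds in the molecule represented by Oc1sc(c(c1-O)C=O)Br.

Molecular formula from the SMILES: C5H3BrO3S.
DoU = (2C + 2 + N − H − X)/2 = (2·5 + 2 + 0 − 3 − 1)/2 = 8/2 = 4.
(Structurally: 1 ring(s) + 3 π bond(s) = 4.)

4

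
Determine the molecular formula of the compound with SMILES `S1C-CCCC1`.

Heavy atoms from the SMILES: 5 C, 1 S.
Implicit hydrogens by atom environment:
  5 × C: 2 H each → 10
  1 × S: no H
  Total hydrogens = 10.
Molecular formula: C5H10S

C5H10S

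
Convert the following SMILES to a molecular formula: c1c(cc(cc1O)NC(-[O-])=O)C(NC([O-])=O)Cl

[C9H7ClN2O5]2-

Heavy atoms from the SMILES: 9 C, 1 Cl, 2 N, 5 O.
Implicit hydrogens by atom environment:
  3 × C (aromatic): 1 H each → 3
  3 × C (aromatic): no H
  2 × C: no H
  2 × N: 1 H each → 2
  2 × O: no H
  2 × O (charge -1): no H
  1 × C: 1 H
  1 × Cl: no H
  1 × O: 1 H
  Total hydrogens = 7.
Net charge -2.
Molecular formula: [C9H7ClN2O5]2-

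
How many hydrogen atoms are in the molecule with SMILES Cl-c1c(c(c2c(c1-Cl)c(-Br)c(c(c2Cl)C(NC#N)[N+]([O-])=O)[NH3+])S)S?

Hydrogens are implicit in SMILES; fill each atom to its normal valence:
  10 × C (aromatic): no H
  3 × Cl: no H
  2 × S: 1 H each → 2
  1 × Br: no H
  1 × C: 1 H
  1 × C: no H
  1 × N (charge +1): 3 H
  1 × N: 1 H
  1 × N (charge +1): no H
  1 × N: no H
  1 × O: no H
  1 × O (charge -1): no H
  Total hydrogens = 7.

7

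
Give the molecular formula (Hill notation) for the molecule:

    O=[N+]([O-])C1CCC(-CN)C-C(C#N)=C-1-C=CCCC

C14H21N3O2

Heavy atoms from the SMILES: 14 C, 3 N, 2 O.
Implicit hydrogens by atom environment:
  6 × C: 2 H each → 12
  4 × C: 1 H each → 4
  3 × C: no H
  1 × C: 3 H
  1 × N: 2 H
  1 × N: no H
  1 × N (charge +1): no H
  1 × O: no H
  1 × O (charge -1): no H
  Total hydrogens = 21.
Molecular formula: C14H21N3O2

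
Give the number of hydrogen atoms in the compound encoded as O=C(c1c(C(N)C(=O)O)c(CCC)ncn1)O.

Hydrogens are implicit in SMILES; fill each atom to its normal valence:
  3 × C (aromatic): no H
  2 × C: 2 H each → 4
  2 × C: no H
  2 × N (aromatic): no H
  2 × O: 1 H each → 2
  2 × O: no H
  1 × C: 3 H
  1 × C (aromatic): 1 H
  1 × C: 1 H
  1 × N: 2 H
  Total hydrogens = 13.

13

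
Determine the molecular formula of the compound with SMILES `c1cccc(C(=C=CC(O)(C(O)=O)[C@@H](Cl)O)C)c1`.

C13H13ClO4

Heavy atoms from the SMILES: 13 C, 1 Cl, 4 O.
Implicit hydrogens by atom environment:
  5 × C (aromatic): 1 H each → 5
  4 × C: no H
  3 × O: 1 H each → 3
  2 × C: 1 H each → 2
  1 × C: 3 H
  1 × C (aromatic): no H
  1 × Cl: no H
  1 × O: no H
  Total hydrogens = 13.
Molecular formula: C13H13ClO4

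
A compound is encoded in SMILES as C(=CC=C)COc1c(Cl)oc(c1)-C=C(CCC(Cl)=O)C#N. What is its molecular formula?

Heavy atoms from the SMILES: 15 C, 2 Cl, 1 N, 3 O.
Implicit hydrogens by atom environment:
  4 × C: 2 H each → 8
  4 × C: 1 H each → 4
  3 × C (aromatic): no H
  3 × C: no H
  2 × Cl: no H
  2 × O: no H
  1 × C (aromatic): 1 H
  1 × N: no H
  1 × O (aromatic): no H
  Total hydrogens = 13.
Molecular formula: C15H13Cl2NO3

C15H13Cl2NO3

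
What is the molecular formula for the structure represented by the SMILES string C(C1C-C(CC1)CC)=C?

C9H16

Heavy atoms from the SMILES: 9 C.
Implicit hydrogens by atom environment:
  5 × C: 2 H each → 10
  3 × C: 1 H each → 3
  1 × C: 3 H
  Total hydrogens = 16.
Molecular formula: C9H16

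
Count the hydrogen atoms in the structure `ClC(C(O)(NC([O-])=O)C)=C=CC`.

9

Hydrogens are implicit in SMILES; fill each atom to its normal valence:
  4 × C: no H
  2 × C: 3 H each → 6
  1 × C: 1 H
  1 × Cl: no H
  1 × N: 1 H
  1 × O: 1 H
  1 × O: no H
  1 × O (charge -1): no H
  Total hydrogens = 9.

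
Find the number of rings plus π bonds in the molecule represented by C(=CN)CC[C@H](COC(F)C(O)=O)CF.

Molecular formula from the SMILES: C9H15F2NO3.
DoU = (2C + 2 + N − H − X)/2 = (2·9 + 2 + 1 − 15 − 2)/2 = 4/2 = 2.
(Structurally: 0 ring(s) + 2 π bond(s) = 2.)

2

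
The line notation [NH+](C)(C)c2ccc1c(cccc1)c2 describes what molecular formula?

Heavy atoms from the SMILES: 12 C, 1 N.
Implicit hydrogens by atom environment:
  7 × C (aromatic): 1 H each → 7
  3 × C (aromatic): no H
  2 × C: 3 H each → 6
  1 × N (charge +1): 1 H
  Total hydrogens = 14.
Net charge +1.
Molecular formula: C12H14N+

C12H14N+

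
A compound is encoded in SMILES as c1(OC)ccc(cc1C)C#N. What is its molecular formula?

Heavy atoms from the SMILES: 9 C, 1 N, 1 O.
Implicit hydrogens by atom environment:
  3 × C (aromatic): 1 H each → 3
  3 × C (aromatic): no H
  2 × C: 3 H each → 6
  1 × C: no H
  1 × N: no H
  1 × O: no H
  Total hydrogens = 9.
Molecular formula: C9H9NO

C9H9NO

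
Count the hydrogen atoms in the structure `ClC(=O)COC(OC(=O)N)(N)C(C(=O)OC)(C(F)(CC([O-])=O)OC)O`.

Hydrogens are implicit in SMILES; fill each atom to its normal valence:
  8 × O: no H
  7 × C: no H
  2 × C: 3 H each → 6
  2 × C: 2 H each → 4
  2 × N: 2 H each → 4
  1 × Cl: no H
  1 × F: no H
  1 × O: 1 H
  1 × O (charge -1): no H
  Total hydrogens = 15.

15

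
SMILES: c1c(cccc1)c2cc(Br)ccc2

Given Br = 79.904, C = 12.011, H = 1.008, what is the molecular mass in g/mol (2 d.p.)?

233.11

Molecular formula: C12H9Br.
M = 1×79.904 + 12×12.011 + 9×1.008 = 233.11 g/mol.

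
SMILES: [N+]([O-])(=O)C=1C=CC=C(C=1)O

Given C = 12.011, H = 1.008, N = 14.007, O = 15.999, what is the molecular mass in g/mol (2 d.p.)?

139.11

Molecular formula: C6H5NO3.
M = 6×12.011 + 5×1.008 + 1×14.007 + 3×15.999 = 139.11 g/mol.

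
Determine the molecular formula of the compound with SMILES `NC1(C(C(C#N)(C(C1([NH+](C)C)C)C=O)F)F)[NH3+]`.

[C10H18F2N4O]2+

Heavy atoms from the SMILES: 10 C, 2 F, 4 N, 1 O.
Implicit hydrogens by atom environment:
  4 × C: no H
  3 × C: 3 H each → 9
  3 × C: 1 H each → 3
  2 × F: no H
  1 × N (charge +1): 3 H
  1 × N: 2 H
  1 × N (charge +1): 1 H
  1 × N: no H
  1 × O: no H
  Total hydrogens = 18.
Net charge +2.
Molecular formula: [C10H18F2N4O]2+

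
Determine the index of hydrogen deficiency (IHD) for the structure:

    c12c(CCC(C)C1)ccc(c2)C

Molecular formula from the SMILES: C12H16.
DoU = (2C + 2 + N − H − X)/2 = (2·12 + 2 + 0 − 16 − 0)/2 = 10/2 = 5.
(Structurally: 2 ring(s) + 3 π bond(s) = 5.)

5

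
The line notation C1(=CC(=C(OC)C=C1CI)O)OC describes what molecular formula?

C9H11IO3

Heavy atoms from the SMILES: 9 C, 1 I, 3 O.
Implicit hydrogens by atom environment:
  4 × C (aromatic): no H
  2 × C: 3 H each → 6
  2 × C (aromatic): 1 H each → 2
  2 × O: no H
  1 × C: 2 H
  1 × I: no H
  1 × O: 1 H
  Total hydrogens = 11.
Molecular formula: C9H11IO3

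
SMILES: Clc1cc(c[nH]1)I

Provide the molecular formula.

C4H3ClIN

Heavy atoms from the SMILES: 4 C, 1 Cl, 1 I, 1 N.
Implicit hydrogens by atom environment:
  2 × C (aromatic): 1 H each → 2
  2 × C (aromatic): no H
  1 × Cl: no H
  1 × I: no H
  1 × N (aromatic): 1 H
  Total hydrogens = 3.
Molecular formula: C4H3ClIN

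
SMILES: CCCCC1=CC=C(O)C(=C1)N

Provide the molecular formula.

C10H15NO

Heavy atoms from the SMILES: 10 C, 1 N, 1 O.
Implicit hydrogens by atom environment:
  3 × C: 2 H each → 6
  3 × C (aromatic): 1 H each → 3
  3 × C (aromatic): no H
  1 × C: 3 H
  1 × N: 2 H
  1 × O: 1 H
  Total hydrogens = 15.
Molecular formula: C10H15NO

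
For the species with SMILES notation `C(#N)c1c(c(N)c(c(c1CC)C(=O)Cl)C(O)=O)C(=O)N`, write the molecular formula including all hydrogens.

Heavy atoms from the SMILES: 12 C, 1 Cl, 3 N, 4 O.
Implicit hydrogens by atom environment:
  6 × C (aromatic): no H
  4 × C: no H
  3 × O: no H
  2 × N: 2 H each → 4
  1 × C: 3 H
  1 × C: 2 H
  1 × Cl: no H
  1 × N: no H
  1 × O: 1 H
  Total hydrogens = 10.
Molecular formula: C12H10ClN3O4

C12H10ClN3O4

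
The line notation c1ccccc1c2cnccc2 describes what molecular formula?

C11H9N

Heavy atoms from the SMILES: 11 C, 1 N.
Implicit hydrogens by atom environment:
  9 × C (aromatic): 1 H each → 9
  2 × C (aromatic): no H
  1 × N (aromatic): no H
  Total hydrogens = 9.
Molecular formula: C11H9N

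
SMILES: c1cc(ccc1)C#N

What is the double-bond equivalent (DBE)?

Molecular formula from the SMILES: C7H5N.
DoU = (2C + 2 + N − H − X)/2 = (2·7 + 2 + 1 − 5 − 0)/2 = 12/2 = 6.
(Structurally: 1 ring(s) + 5 π bond(s) = 6.)

6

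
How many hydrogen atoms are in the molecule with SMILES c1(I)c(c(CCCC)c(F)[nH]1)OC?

13

Hydrogens are implicit in SMILES; fill each atom to its normal valence:
  4 × C (aromatic): no H
  3 × C: 2 H each → 6
  2 × C: 3 H each → 6
  1 × F: no H
  1 × I: no H
  1 × N (aromatic): 1 H
  1 × O: no H
  Total hydrogens = 13.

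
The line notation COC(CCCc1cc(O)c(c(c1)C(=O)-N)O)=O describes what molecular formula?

C12H15NO5

Heavy atoms from the SMILES: 12 C, 1 N, 5 O.
Implicit hydrogens by atom environment:
  4 × C (aromatic): no H
  3 × C: 2 H each → 6
  3 × O: no H
  2 × C (aromatic): 1 H each → 2
  2 × C: no H
  2 × O: 1 H each → 2
  1 × C: 3 H
  1 × N: 2 H
  Total hydrogens = 15.
Molecular formula: C12H15NO5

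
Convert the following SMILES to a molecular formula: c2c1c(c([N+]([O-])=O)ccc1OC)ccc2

Heavy atoms from the SMILES: 11 C, 1 N, 3 O.
Implicit hydrogens by atom environment:
  6 × C (aromatic): 1 H each → 6
  4 × C (aromatic): no H
  2 × O: no H
  1 × C: 3 H
  1 × N (charge +1): no H
  1 × O (charge -1): no H
  Total hydrogens = 9.
Molecular formula: C11H9NO3

C11H9NO3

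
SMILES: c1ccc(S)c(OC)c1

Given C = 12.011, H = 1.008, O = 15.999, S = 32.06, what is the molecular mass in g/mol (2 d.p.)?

Molecular formula: C7H8OS.
M = 7×12.011 + 8×1.008 + 1×15.999 + 1×32.06 = 140.20 g/mol.

140.20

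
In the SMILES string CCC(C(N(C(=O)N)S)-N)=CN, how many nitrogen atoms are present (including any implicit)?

4

The symbol for nitrogen appears 4 times in the SMILES.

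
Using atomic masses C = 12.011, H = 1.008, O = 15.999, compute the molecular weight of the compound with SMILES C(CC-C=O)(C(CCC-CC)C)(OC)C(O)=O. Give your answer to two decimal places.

244.33

Molecular formula: C13H24O4.
M = 13×12.011 + 24×1.008 + 4×15.999 = 244.33 g/mol.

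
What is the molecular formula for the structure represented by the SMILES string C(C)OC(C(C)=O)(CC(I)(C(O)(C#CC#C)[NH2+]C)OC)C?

C15H23INO4+

Heavy atoms from the SMILES: 15 C, 1 I, 1 N, 4 O.
Implicit hydrogens by atom environment:
  7 × C: no H
  5 × C: 3 H each → 15
  3 × O: no H
  2 × C: 2 H each → 4
  1 × C: 1 H
  1 × I: no H
  1 × N (charge +1): 2 H
  1 × O: 1 H
  Total hydrogens = 23.
Net charge +1.
Molecular formula: C15H23INO4+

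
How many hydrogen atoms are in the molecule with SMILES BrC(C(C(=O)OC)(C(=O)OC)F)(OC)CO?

Hydrogens are implicit in SMILES; fill each atom to its normal valence:
  5 × O: no H
  4 × C: no H
  3 × C: 3 H each → 9
  1 × Br: no H
  1 × C: 2 H
  1 × F: no H
  1 × O: 1 H
  Total hydrogens = 12.

12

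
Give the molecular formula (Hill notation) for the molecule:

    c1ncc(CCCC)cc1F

C9H12FN

Heavy atoms from the SMILES: 9 C, 1 F, 1 N.
Implicit hydrogens by atom environment:
  3 × C: 2 H each → 6
  3 × C (aromatic): 1 H each → 3
  2 × C (aromatic): no H
  1 × C: 3 H
  1 × F: no H
  1 × N (aromatic): no H
  Total hydrogens = 12.
Molecular formula: C9H12FN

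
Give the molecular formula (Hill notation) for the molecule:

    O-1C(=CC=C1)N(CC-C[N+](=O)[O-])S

C7H10N2O3S

Heavy atoms from the SMILES: 7 C, 2 N, 3 O, 1 S.
Implicit hydrogens by atom environment:
  3 × C: 2 H each → 6
  3 × C (aromatic): 1 H each → 3
  1 × C (aromatic): no H
  1 × N: no H
  1 × N (charge +1): no H
  1 × O (aromatic): no H
  1 × O: no H
  1 × O (charge -1): no H
  1 × S: 1 H
  Total hydrogens = 10.
Molecular formula: C7H10N2O3S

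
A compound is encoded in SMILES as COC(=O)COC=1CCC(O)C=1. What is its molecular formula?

C8H12O4

Heavy atoms from the SMILES: 8 C, 4 O.
Implicit hydrogens by atom environment:
  3 × C: 2 H each → 6
  3 × O: no H
  2 × C: 1 H each → 2
  2 × C: no H
  1 × C: 3 H
  1 × O: 1 H
  Total hydrogens = 12.
Molecular formula: C8H12O4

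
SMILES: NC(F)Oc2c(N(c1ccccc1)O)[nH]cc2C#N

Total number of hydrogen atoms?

Hydrogens are implicit in SMILES; fill each atom to its normal valence:
  6 × C (aromatic): 1 H each → 6
  4 × C (aromatic): no H
  2 × N: no H
  1 × C: 1 H
  1 × C: no H
  1 × F: no H
  1 × N: 2 H
  1 × N (aromatic): 1 H
  1 × O: 1 H
  1 × O: no H
  Total hydrogens = 11.

11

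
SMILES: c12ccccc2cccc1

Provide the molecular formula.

Heavy atoms from the SMILES: 10 C.
Implicit hydrogens by atom environment:
  8 × C (aromatic): 1 H each → 8
  2 × C (aromatic): no H
  Total hydrogens = 8.
Molecular formula: C10H8

C10H8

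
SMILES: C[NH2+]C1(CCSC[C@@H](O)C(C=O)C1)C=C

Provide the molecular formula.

C11H20NO2S+

Heavy atoms from the SMILES: 11 C, 1 N, 2 O, 1 S.
Implicit hydrogens by atom environment:
  5 × C: 2 H each → 10
  4 × C: 1 H each → 4
  1 × C: 3 H
  1 × C: no H
  1 × N (charge +1): 2 H
  1 × O: 1 H
  1 × O: no H
  1 × S: no H
  Total hydrogens = 20.
Net charge +1.
Molecular formula: C11H20NO2S+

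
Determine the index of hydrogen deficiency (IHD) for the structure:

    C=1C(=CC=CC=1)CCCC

Molecular formula from the SMILES: C10H14.
DoU = (2C + 2 + N − H − X)/2 = (2·10 + 2 + 0 − 14 − 0)/2 = 8/2 = 4.
(Structurally: 1 ring(s) + 3 π bond(s) = 4.)

4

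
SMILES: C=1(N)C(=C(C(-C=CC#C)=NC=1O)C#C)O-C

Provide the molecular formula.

C12H10N2O2

Heavy atoms from the SMILES: 12 C, 2 N, 2 O.
Implicit hydrogens by atom environment:
  5 × C (aromatic): no H
  4 × C: 1 H each → 4
  2 × C: no H
  1 × C: 3 H
  1 × N: 2 H
  1 × N (aromatic): no H
  1 × O: 1 H
  1 × O: no H
  Total hydrogens = 10.
Molecular formula: C12H10N2O2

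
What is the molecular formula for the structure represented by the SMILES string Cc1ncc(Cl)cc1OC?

Heavy atoms from the SMILES: 7 C, 1 Cl, 1 N, 1 O.
Implicit hydrogens by atom environment:
  3 × C (aromatic): no H
  2 × C: 3 H each → 6
  2 × C (aromatic): 1 H each → 2
  1 × Cl: no H
  1 × N (aromatic): no H
  1 × O: no H
  Total hydrogens = 8.
Molecular formula: C7H8ClNO

C7H8ClNO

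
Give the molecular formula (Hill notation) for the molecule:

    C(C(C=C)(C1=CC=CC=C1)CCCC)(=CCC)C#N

Heavy atoms from the SMILES: 18 C, 1 N.
Implicit hydrogens by atom environment:
  5 × C: 2 H each → 10
  5 × C (aromatic): 1 H each → 5
  3 × C: no H
  2 × C: 3 H each → 6
  2 × C: 1 H each → 2
  1 × C (aromatic): no H
  1 × N: no H
  Total hydrogens = 23.
Molecular formula: C18H23N

C18H23N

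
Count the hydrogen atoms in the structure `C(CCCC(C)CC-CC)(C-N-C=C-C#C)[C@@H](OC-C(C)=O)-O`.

Hydrogens are implicit in SMILES; fill each atom to its normal valence:
  8 × C: 2 H each → 16
  6 × C: 1 H each → 6
  3 × C: 3 H each → 9
  2 × C: no H
  2 × O: no H
  1 × N: 1 H
  1 × O: 1 H
  Total hydrogens = 33.

33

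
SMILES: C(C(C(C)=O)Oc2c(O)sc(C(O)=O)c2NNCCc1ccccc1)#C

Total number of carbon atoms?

The symbol for carbon appears 18 times in the SMILES. Lowercase c denotes aromatic carbon and counts toward C.

18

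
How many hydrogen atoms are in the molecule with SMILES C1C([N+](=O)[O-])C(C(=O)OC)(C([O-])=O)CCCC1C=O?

14

Hydrogens are implicit in SMILES; fill each atom to its normal valence:
  5 × O: no H
  4 × C: 2 H each → 8
  3 × C: 1 H each → 3
  3 × C: no H
  2 × O (charge -1): no H
  1 × C: 3 H
  1 × N (charge +1): no H
  Total hydrogens = 14.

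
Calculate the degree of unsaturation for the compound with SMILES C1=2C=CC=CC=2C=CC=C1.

Molecular formula from the SMILES: C10H8.
DoU = (2C + 2 + N − H − X)/2 = (2·10 + 2 + 0 − 8 − 0)/2 = 14/2 = 7.
(Structurally: 2 ring(s) + 5 π bond(s) = 7.)

7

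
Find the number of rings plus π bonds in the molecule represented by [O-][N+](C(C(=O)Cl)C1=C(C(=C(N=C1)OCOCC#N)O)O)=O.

Molecular formula from the SMILES: C10H8ClN3O7.
DoU = (2C + 2 + N − H − X)/2 = (2·10 + 2 + 3 − 8 − 1)/2 = 16/2 = 8.
(Structurally: 1 ring(s) + 7 π bond(s) = 8.)

8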